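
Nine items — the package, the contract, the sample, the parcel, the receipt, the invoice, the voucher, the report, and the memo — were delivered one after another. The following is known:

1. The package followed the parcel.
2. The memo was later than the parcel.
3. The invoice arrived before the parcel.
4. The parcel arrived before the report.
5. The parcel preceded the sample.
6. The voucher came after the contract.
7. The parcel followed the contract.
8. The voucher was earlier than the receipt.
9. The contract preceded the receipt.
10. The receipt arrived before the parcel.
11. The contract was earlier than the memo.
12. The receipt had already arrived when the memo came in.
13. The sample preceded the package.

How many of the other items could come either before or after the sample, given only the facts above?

2

Forced before the sample: the contract, the invoice, the parcel, the receipt, and the voucher; forced after the sample: the package.
That leaves the memo and the report with no forced order relative to the sample — 2.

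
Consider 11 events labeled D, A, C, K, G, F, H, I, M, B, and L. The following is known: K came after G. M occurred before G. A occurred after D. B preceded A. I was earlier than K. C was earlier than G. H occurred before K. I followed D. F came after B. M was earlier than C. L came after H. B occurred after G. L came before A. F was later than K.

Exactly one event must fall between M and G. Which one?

C

Tracing the constraints gives M → C → G, so C sits after M and before G.
No other event is forced both after M and before G.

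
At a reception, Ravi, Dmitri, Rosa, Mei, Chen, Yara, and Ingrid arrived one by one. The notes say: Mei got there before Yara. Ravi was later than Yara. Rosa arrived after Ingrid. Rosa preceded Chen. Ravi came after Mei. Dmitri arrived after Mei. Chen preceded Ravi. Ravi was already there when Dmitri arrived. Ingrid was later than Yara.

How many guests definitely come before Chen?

4

Directly stated before Chen: Rosa.
Ingrid reaches Chen via Ingrid → Rosa → Chen.
Mei reaches Chen via Mei → Yara → Ingrid → Rosa → Chen.
Yara reaches Chen via Yara → Ingrid → Rosa → Chen.
No chain forces Ravi (or any of the others) ahead of Chen.
That's Ingrid, Mei, Rosa, and Yara — 4 in all.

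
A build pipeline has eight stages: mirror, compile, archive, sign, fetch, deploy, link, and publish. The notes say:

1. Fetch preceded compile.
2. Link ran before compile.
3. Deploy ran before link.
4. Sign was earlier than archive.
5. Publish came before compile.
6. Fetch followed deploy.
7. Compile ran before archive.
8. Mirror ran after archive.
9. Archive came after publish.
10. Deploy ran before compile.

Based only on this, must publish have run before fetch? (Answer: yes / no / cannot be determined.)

cannot be determined

No chain of stated constraints runs from publish to fetch, and none runs from fetch to publish either.
So the relative order of publish and fetch is not fixed by the given facts.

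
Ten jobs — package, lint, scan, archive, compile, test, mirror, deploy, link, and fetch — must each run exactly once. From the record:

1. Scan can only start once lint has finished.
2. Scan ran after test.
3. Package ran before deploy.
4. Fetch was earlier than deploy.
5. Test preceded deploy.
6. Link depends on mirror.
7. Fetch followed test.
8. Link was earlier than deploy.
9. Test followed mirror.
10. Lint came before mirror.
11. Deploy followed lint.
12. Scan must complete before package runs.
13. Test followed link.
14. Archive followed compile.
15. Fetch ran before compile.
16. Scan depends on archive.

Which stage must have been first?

lint

Lint has a chain of constraints placing it before every other stage, so lint must be first.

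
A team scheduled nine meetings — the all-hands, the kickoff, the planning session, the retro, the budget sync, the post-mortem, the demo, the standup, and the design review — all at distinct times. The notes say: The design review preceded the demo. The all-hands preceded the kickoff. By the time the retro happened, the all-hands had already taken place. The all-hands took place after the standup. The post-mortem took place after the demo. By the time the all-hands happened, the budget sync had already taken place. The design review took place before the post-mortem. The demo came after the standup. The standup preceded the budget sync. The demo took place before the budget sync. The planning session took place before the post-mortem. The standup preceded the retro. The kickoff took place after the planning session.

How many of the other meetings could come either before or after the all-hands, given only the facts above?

Forced before the all-hands: the budget sync, the demo, the design review, and the standup; forced after the all-hands: the kickoff and the retro.
That leaves the planning session and the post-mortem with no forced order relative to the all-hands — 2.

2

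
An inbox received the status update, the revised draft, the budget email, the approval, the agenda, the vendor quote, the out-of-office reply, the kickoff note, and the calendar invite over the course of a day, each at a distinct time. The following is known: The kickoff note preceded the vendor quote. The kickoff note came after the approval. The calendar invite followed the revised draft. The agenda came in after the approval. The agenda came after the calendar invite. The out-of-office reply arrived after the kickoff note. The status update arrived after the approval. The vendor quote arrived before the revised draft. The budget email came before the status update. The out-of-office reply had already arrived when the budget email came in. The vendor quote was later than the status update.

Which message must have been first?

The approval has a chain of constraints placing it before every other message, so the approval must be first.

the approval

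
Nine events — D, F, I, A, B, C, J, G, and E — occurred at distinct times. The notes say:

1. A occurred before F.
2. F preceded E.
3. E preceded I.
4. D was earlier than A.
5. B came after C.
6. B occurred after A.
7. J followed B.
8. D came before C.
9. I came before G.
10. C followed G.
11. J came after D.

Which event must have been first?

D has a chain of constraints placing it before every other event, so D must be first.

D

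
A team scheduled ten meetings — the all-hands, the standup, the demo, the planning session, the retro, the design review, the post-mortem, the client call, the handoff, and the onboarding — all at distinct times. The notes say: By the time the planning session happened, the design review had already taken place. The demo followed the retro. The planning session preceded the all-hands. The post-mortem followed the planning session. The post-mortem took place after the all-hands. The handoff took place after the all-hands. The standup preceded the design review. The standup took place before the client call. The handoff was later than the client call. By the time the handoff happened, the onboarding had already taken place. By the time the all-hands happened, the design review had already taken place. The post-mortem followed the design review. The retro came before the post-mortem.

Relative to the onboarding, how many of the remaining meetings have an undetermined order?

Forced after the onboarding: the handoff.
That leaves the all-hands, the client call, the demo, the design review, the planning session, the post-mortem, the retro, and the standup with no forced order relative to the onboarding — 8.

8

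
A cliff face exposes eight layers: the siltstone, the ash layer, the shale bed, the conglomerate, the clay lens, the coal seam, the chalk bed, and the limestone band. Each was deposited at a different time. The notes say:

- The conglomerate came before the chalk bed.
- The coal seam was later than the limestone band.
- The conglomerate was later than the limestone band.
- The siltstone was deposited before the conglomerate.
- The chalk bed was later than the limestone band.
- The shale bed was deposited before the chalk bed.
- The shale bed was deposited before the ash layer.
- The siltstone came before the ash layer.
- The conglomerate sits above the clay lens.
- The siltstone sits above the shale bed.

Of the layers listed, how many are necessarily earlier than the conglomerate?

4

Directly stated before the conglomerate: the clay lens, the limestone band, and the siltstone.
The shale bed reaches the conglomerate via the shale bed → the siltstone → the conglomerate.
That's the clay lens, the limestone band, the shale bed, and the siltstone — 4 in all.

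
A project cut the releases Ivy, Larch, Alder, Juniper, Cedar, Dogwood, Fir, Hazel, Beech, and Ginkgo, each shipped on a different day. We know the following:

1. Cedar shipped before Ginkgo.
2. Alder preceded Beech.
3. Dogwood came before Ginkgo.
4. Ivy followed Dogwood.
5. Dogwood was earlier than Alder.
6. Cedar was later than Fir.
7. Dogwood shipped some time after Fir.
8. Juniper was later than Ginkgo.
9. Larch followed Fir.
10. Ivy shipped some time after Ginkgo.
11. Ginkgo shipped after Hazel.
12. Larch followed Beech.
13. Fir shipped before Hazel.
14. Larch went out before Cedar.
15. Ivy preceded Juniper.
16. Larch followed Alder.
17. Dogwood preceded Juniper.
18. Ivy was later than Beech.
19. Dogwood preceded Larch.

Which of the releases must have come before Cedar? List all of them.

Alder, Beech, Dogwood, Fir, Larch

Directly stated before Cedar: Fir and Larch.
Alder reaches Cedar via Alder → Larch → Cedar.
Beech reaches Cedar via Beech → Larch → Cedar.
Dogwood reaches Cedar via Dogwood → Larch → Cedar.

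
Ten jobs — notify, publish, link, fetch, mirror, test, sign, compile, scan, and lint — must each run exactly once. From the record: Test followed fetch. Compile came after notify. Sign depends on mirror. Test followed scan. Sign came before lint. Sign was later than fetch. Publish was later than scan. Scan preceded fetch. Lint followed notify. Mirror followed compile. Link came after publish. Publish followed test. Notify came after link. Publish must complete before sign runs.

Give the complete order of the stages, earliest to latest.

The constraints fix every adjacent pair, so only one ordering works:
scan → fetch → test → publish → link → notify → compile → mirror → sign → lint.

scan, fetch, test, publish, link, notify, compile, mirror, sign, lint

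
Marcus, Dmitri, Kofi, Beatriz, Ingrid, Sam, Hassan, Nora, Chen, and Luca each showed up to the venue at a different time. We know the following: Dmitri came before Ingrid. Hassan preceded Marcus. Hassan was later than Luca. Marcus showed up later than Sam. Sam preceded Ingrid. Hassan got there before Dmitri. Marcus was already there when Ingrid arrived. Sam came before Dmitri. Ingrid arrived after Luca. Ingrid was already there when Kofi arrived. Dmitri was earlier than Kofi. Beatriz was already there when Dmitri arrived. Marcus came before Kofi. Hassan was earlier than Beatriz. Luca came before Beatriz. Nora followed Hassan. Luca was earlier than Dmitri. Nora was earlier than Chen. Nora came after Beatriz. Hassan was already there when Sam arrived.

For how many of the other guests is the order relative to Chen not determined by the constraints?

Forced before Chen: Beatriz, Hassan, Luca, and Nora.
That leaves Dmitri, Ingrid, Kofi, Marcus, and Sam with no forced order relative to Chen — 5.

5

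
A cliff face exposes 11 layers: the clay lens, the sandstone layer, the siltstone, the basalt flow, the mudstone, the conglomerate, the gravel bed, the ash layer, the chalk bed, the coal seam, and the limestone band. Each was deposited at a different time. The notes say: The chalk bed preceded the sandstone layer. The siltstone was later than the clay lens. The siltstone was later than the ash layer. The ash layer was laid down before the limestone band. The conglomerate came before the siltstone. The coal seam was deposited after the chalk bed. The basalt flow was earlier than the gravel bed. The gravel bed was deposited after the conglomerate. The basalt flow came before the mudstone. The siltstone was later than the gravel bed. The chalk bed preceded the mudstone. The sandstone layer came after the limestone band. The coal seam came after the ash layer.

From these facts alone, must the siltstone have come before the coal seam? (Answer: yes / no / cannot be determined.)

cannot be determined

No chain of stated constraints runs from the siltstone to the coal seam, and none runs from the coal seam to the siltstone either.
So the relative order of the siltstone and the coal seam is not fixed by the given facts.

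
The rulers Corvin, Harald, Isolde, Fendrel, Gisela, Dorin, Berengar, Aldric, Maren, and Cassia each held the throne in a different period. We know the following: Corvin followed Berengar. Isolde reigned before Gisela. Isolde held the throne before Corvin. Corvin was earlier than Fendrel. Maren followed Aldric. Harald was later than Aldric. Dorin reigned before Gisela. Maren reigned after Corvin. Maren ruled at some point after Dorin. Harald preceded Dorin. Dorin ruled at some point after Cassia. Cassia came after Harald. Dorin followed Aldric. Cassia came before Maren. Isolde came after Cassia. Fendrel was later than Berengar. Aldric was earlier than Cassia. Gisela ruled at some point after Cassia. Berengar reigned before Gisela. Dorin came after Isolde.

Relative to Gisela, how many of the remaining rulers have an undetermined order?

Forced before Gisela: Aldric, Berengar, Cassia, Dorin, Harald, and Isolde.
That leaves Corvin, Fendrel, and Maren with no forced order relative to Gisela — 3.

3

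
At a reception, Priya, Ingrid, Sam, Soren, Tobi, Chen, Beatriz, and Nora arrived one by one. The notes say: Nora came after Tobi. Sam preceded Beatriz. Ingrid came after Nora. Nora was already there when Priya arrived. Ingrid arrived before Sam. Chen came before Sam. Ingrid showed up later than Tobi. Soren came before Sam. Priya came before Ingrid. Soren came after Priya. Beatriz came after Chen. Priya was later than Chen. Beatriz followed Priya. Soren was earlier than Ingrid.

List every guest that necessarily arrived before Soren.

Chen, Nora, Priya, Tobi

Directly stated before Soren: Priya.
Chen reaches Soren via Chen → Priya → Soren.
Nora reaches Soren via Nora → Priya → Soren.
Tobi reaches Soren via Tobi → Nora → Priya → Soren.
No chain forces Beatriz (or any of the others) ahead of Soren.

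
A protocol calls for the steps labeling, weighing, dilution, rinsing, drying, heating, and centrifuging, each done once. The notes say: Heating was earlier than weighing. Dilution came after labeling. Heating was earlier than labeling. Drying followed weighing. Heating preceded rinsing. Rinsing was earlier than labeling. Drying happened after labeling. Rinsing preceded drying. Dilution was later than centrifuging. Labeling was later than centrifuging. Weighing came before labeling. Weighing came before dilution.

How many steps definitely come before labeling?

4

Directly stated before labeling: centrifuging, heating, rinsing, and weighing.
No chain forces dilution (or any of the others) ahead of labeling.
That's centrifuging, heating, rinsing, and weighing — 4 in all.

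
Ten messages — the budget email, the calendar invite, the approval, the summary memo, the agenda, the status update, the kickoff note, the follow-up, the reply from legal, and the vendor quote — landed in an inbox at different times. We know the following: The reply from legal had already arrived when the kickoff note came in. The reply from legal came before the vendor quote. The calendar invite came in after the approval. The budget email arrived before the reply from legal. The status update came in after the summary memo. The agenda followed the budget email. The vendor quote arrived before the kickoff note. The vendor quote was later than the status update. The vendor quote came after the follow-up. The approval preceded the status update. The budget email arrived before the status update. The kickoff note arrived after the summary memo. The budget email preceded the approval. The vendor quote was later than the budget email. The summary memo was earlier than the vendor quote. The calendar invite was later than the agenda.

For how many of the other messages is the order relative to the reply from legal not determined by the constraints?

Forced before the reply from legal: the budget email; forced after the reply from legal: the kickoff note and the vendor quote.
That leaves the agenda, the approval, the calendar invite, the follow-up, the status update, and the summary memo with no forced order relative to the reply from legal — 6.

6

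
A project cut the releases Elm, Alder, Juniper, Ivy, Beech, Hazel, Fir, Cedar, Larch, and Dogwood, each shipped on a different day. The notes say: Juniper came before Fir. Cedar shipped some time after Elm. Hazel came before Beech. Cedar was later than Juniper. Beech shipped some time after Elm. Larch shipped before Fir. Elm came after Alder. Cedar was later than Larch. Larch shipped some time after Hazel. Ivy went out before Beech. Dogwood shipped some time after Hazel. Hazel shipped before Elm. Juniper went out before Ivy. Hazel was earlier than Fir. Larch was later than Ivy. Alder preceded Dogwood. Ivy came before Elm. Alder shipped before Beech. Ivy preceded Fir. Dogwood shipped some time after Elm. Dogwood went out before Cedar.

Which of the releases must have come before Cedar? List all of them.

Directly stated before Cedar: Dogwood, Elm, Juniper, and Larch.
Alder reaches Cedar via Alder → Elm → Cedar.
Hazel reaches Cedar via Hazel → Larch → Cedar.
Ivy reaches Cedar via Ivy → Larch → Cedar.

Alder, Dogwood, Elm, Hazel, Ivy, Juniper, Larch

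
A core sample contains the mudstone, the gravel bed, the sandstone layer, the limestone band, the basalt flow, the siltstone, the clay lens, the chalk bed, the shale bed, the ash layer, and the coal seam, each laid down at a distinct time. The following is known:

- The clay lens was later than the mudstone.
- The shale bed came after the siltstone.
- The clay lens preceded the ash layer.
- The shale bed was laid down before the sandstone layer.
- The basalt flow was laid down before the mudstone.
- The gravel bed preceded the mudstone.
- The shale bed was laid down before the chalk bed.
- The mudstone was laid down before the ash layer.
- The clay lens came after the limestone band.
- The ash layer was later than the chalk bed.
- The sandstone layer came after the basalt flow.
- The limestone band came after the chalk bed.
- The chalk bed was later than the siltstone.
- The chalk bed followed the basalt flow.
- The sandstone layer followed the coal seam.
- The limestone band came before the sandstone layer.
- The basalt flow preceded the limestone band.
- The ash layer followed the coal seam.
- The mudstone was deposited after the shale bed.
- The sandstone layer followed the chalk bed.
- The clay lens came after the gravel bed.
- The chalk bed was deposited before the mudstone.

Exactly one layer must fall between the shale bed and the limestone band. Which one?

Tracing the constraints gives the shale bed → the chalk bed → the limestone band, so the chalk bed sits after the shale bed and before the limestone band.
No other layer is forced both after the shale bed and before the limestone band.

the chalk bed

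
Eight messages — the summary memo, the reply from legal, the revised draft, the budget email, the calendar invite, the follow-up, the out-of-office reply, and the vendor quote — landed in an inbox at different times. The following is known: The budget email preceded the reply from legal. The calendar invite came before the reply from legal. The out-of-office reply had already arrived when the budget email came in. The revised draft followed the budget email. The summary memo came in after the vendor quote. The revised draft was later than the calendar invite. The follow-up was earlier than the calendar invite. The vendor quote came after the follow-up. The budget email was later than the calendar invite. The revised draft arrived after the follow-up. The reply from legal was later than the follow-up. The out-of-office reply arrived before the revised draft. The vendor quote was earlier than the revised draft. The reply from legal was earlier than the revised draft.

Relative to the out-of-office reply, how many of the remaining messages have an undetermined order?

4

Forced after the out-of-office reply: the budget email, the reply from legal, and the revised draft.
That leaves the calendar invite, the follow-up, the summary memo, and the vendor quote with no forced order relative to the out-of-office reply — 4.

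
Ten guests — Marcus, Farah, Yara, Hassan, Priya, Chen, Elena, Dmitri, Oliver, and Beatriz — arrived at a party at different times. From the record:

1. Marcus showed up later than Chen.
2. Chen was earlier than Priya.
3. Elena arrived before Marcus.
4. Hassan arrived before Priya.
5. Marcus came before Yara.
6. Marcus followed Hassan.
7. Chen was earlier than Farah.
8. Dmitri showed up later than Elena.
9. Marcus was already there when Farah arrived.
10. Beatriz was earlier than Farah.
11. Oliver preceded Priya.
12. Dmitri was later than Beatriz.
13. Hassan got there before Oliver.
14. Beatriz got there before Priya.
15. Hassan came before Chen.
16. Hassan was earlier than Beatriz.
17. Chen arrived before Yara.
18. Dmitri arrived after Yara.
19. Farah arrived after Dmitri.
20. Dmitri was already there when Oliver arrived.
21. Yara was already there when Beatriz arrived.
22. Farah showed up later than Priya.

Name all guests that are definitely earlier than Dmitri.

Directly stated before Dmitri: Beatriz, Elena, and Yara.
Chen reaches Dmitri via Chen → Yara → Dmitri.
Hassan reaches Dmitri via Hassan → Beatriz → Dmitri.
Marcus reaches Dmitri via Marcus → Yara → Dmitri.
No chain forces Priya (or any of the others) ahead of Dmitri.

Beatriz, Chen, Elena, Hassan, Marcus, Yara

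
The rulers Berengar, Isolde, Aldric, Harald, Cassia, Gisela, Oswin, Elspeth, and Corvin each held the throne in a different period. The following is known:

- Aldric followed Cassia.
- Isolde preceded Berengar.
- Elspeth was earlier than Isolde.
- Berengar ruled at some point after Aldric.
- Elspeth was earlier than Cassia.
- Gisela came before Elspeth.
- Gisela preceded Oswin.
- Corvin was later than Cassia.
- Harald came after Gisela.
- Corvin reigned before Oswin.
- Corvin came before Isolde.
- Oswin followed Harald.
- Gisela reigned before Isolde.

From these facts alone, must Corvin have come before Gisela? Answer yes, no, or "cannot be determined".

Tracing the constraints gives Gisela → Elspeth → Cassia → Corvin, so Gisela must come before Corvin.
That means Corvin cannot be before Gisela.

no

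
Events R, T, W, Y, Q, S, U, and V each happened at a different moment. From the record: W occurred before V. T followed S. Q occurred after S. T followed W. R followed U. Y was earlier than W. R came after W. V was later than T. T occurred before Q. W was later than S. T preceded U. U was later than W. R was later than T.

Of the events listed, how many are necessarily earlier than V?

Directly stated before V: T and W.
S reaches V via S → W → V.
Y reaches V via Y → W → V.
That's S, T, W, and Y — 4 in all.

4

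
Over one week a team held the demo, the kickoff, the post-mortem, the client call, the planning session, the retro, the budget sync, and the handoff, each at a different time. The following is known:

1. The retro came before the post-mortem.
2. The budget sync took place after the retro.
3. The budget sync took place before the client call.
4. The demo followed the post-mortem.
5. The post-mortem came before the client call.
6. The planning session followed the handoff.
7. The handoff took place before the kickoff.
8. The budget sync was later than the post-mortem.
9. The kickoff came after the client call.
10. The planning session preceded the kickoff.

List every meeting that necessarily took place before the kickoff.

the budget sync, the client call, the handoff, the planning session, the post-mortem, the retro

Directly stated before the kickoff: the client call, the handoff, and the planning session.
The budget sync reaches the kickoff via the budget sync → the client call → the kickoff.
The post-mortem reaches the kickoff via the post-mortem → the client call → the kickoff.
The retro reaches the kickoff via the retro → the budget sync → the client call → the kickoff.
No chain forces the demo ahead of the kickoff.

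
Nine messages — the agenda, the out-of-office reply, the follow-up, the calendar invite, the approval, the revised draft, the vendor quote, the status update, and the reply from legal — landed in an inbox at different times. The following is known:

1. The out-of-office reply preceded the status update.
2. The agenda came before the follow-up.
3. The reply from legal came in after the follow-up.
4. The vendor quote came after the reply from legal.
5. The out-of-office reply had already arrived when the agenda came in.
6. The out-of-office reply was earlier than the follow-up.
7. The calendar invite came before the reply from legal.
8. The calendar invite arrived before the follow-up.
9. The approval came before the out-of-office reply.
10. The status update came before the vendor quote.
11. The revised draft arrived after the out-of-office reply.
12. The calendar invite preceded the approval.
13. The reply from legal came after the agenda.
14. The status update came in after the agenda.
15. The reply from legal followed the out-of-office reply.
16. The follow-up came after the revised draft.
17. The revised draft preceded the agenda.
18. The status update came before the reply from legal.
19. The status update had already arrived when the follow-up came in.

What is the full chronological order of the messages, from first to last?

the calendar invite, the approval, the out-of-office reply, the revised draft, the agenda, the status update, the follow-up, the reply from legal, the vendor quote

The constraints fix every adjacent pair, so only one ordering works:
the calendar invite → the approval → the out-of-office reply → the revised draft → the agenda → the status update → the follow-up → the reply from legal → the vendor quote.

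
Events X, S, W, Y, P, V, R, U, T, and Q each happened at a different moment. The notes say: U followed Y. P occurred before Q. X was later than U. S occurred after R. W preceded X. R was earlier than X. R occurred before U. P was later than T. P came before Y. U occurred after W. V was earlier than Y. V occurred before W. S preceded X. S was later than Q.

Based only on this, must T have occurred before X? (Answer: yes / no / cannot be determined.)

yes

Chain the constraints: T → P → Y → U → X. Each link is directly stated, so T comes before X.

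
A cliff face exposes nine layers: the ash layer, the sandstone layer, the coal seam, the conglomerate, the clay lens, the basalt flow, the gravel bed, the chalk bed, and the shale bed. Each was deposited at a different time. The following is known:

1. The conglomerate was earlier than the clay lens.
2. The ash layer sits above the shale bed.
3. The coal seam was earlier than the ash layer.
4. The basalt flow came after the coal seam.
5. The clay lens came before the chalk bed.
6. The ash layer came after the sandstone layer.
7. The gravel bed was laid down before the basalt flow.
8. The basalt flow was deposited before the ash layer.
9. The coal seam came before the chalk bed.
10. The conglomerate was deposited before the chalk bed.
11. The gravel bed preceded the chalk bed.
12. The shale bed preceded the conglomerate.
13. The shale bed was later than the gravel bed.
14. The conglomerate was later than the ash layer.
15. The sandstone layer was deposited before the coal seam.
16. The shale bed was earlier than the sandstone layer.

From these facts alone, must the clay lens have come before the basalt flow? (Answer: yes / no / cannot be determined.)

no

Tracing the constraints gives the basalt flow → the ash layer → the conglomerate → the clay lens, so the basalt flow must come before the clay lens.
That means the clay lens cannot be before the basalt flow.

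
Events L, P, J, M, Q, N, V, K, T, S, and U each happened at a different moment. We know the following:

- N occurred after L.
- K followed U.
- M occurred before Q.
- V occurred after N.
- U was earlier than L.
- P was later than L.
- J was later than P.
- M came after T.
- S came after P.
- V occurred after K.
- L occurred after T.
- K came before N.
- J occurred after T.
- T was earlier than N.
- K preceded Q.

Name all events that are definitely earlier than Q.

K, M, T, U

Directly stated before Q: K and M.
T reaches Q via T → M → Q.
U reaches Q via U → K → Q.
No chain forces V (or any of the others) ahead of Q.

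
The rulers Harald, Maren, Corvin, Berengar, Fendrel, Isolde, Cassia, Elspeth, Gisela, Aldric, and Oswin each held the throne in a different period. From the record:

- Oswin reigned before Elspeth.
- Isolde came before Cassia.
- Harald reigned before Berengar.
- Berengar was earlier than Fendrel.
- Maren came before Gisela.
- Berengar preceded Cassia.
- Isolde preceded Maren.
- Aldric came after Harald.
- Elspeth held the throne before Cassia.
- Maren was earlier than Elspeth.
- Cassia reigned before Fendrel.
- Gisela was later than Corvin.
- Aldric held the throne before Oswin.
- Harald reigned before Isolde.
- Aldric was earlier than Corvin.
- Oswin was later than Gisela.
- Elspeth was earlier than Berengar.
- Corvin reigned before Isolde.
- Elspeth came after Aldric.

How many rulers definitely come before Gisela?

5

Directly stated before Gisela: Corvin and Maren.
Aldric reaches Gisela via Aldric → Corvin → Gisela.
Harald reaches Gisela via Harald → Isolde → Maren → Gisela.
Isolde reaches Gisela via Isolde → Maren → Gisela.
That's Aldric, Corvin, Harald, Isolde, and Maren — 5 in all.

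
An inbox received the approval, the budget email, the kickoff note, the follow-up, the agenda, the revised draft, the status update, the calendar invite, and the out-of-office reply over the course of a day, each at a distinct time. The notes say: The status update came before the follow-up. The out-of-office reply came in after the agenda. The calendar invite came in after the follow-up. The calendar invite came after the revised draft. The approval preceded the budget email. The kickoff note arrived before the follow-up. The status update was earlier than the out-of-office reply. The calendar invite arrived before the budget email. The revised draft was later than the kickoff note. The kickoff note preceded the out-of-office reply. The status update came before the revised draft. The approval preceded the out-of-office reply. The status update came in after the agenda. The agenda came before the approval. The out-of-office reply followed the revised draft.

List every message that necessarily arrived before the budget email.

Directly stated before the budget email: the approval and the calendar invite.
The agenda reaches the budget email via the agenda → the approval → the budget email.
The follow-up reaches the budget email via the follow-up → the calendar invite → the budget email.
The kickoff note reaches the budget email via the kickoff note → the revised draft → the calendar invite → the budget email.
Likewise the revised draft and the status update each reach the budget email by chaining the stated constraints.
No chain forces the out-of-office reply ahead of the budget email.

the agenda, the approval, the calendar invite, the follow-up, the kickoff note, the revised draft, the status update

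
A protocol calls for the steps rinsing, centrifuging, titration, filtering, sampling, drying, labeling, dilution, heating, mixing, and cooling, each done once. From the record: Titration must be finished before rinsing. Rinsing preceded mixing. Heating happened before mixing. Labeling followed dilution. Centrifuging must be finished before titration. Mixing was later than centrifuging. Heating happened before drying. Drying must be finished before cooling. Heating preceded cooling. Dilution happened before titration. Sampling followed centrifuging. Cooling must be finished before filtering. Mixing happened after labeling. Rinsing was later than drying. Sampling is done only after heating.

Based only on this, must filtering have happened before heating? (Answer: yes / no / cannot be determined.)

no

Tracing the constraints gives heating → cooling → filtering, so heating must come before filtering.
That means filtering cannot be before heating.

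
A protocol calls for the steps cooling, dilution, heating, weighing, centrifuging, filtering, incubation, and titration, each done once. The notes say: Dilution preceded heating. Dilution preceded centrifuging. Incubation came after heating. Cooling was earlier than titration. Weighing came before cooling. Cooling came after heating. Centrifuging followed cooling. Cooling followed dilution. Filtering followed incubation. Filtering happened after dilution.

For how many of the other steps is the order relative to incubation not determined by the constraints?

Forced before incubation: dilution and heating; forced after incubation: filtering.
That leaves centrifuging, cooling, titration, and weighing with no forced order relative to incubation — 4.

4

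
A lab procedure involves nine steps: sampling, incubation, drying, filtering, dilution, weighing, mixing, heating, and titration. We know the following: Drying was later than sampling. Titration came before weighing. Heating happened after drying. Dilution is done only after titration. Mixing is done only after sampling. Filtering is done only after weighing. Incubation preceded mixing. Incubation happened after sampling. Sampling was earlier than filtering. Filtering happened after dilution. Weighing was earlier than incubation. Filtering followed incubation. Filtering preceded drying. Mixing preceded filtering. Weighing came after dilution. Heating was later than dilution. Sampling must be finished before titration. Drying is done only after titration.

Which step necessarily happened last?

heating

Every other step has a chain of constraints placing it before heating, so heating is last.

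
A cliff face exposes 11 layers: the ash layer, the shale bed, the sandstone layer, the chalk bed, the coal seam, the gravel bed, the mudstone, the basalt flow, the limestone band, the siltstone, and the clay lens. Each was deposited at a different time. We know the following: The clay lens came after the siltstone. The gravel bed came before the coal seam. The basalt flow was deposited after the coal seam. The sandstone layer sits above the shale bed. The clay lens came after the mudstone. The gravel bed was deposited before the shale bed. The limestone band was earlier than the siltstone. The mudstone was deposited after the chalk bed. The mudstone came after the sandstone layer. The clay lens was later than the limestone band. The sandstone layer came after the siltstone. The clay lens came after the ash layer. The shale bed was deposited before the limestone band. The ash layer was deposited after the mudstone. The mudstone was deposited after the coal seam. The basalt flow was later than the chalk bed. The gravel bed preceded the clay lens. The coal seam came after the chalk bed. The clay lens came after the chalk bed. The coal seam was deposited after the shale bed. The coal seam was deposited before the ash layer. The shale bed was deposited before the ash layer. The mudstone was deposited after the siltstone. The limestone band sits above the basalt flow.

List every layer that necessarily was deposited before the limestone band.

Directly stated before the limestone band: the basalt flow and the shale bed.
The chalk bed reaches the limestone band via the chalk bed → the basalt flow → the limestone band.
The coal seam reaches the limestone band via the coal seam → the basalt flow → the limestone band.
The gravel bed reaches the limestone band via the gravel bed → the shale bed → the limestone band.
No chain forces the sandstone layer (or any of the others) ahead of the limestone band.

the basalt flow, the chalk bed, the coal seam, the gravel bed, the shale bed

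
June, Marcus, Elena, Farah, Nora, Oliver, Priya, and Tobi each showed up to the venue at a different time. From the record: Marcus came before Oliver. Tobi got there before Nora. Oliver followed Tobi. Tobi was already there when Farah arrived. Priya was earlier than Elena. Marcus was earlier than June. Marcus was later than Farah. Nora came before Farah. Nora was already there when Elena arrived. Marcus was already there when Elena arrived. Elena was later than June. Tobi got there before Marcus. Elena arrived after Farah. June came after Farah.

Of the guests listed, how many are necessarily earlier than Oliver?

4

Directly stated before Oliver: Marcus and Tobi.
Farah reaches Oliver via Farah → Marcus → Oliver.
Nora reaches Oliver via Nora → Farah → Marcus → Oliver.
No chain forces Priya (or any of the others) ahead of Oliver.
That's Farah, Marcus, Nora, and Tobi — 4 in all.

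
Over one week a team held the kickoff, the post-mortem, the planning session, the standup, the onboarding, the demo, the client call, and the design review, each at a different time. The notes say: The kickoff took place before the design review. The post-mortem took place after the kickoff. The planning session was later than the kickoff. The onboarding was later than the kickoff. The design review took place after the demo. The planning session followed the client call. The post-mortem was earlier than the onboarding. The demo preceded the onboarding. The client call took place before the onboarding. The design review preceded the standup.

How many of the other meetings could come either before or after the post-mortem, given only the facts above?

5

Forced before the post-mortem: the kickoff; forced after the post-mortem: the onboarding.
That leaves the client call, the demo, the design review, the planning session, and the standup with no forced order relative to the post-mortem — 5.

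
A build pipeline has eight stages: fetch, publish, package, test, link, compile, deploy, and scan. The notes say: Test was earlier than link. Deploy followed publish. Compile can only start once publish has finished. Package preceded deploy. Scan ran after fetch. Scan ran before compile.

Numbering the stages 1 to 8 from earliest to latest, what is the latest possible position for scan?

7

Scan must come before compile — 1 stage forced after it.
Everything else can be placed before scan in some valid order, so scan can sit as late as position 8 − 1 = 7.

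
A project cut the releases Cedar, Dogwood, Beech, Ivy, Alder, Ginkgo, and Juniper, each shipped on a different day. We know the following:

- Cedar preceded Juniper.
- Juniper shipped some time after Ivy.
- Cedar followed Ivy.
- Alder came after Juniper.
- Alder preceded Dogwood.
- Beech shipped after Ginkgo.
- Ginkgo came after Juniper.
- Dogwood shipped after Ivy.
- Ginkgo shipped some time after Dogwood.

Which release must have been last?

Beech

Every other release has a chain of constraints placing it before Beech, so Beech is last.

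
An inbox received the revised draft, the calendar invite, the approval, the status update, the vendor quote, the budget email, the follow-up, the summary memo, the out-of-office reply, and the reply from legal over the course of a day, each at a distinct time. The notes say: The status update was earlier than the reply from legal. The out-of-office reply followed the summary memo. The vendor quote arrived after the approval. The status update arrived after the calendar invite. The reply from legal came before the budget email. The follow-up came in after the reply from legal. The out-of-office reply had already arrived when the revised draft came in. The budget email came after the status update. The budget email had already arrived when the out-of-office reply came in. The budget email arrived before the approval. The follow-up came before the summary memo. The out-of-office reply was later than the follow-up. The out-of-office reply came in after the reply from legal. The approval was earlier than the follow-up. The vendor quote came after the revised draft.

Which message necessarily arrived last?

Every other message has a chain of constraints placing it before the vendor quote, so the vendor quote is last.

the vendor quote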